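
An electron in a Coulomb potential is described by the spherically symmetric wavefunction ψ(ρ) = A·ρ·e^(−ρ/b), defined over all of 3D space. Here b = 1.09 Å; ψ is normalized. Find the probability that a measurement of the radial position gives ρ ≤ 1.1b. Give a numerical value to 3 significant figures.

P ≈ 0.0725

Integrate the radial probability density 4πρ²|ψ|² over ρ ≤ 1.1b.
A² is fixed by ∫₀^∞ 4πρ²|ψ|² dρ = 1, i.e. A² = (3·π·b^5)^(−1).
Let u = ρ/b; then A², 4π and the length scale all cancel, so P = ∫_{0}^{1.1} u^4·e^(-2·u) du ÷ ∫_{0}^{∞} u^4·e^(-2·u) du.
Using ∫ u^4·e^(-2·u) du = -(u^4/2 + u^3 + 3·u^2/2 + 3·u/2 + 3/4)·e^(-2·u), the numerator is ≈ 0.054372 and the denominator is 3/4.
This evaluates to P = 0.07250.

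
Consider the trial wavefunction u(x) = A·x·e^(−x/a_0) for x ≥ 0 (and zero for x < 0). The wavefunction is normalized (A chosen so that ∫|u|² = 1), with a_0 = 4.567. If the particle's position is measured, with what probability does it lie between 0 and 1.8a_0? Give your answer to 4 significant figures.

The probability is P = ∫ |u|² dx over [0, 1.8a_0].
With A² fixed by ∫|u|² = 1, i.e. A² = (a_0^3/4)^(−1), substitute and integrate.
Substituting t = x/a_0, A² and the length scale cancel in the ratio: P = ∫_{0}^{1.8} t^2·e^(-2·t) dt / ∫_{0}^{∞} t^2·e^(-2·t) dt.
An antiderivative of t^2·e^(-2·t) is -(2·t^2 + 2·t + 1)·e^(-2·t)/4; evaluating from 0 to 1.8 gives 1/4 - 277·e^(-18/5)/100, while the full integral is 1/4.
Evaluating gives P = 0.69725.

P ≈ 0.6973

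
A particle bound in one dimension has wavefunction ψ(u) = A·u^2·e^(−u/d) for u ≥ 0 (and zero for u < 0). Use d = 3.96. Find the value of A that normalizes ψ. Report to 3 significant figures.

The normalization condition is ∫|ψ|² du = 1 from 0 to ∞.
With ∫₀^∞ u^4 e^(−αu) du = 4!/α^5, with ψ = A·u^2·e^(−u/d), the integral evaluates to A²·[3·d^5/4].
Hence A² = 1/[3·d^5/4].
Substituting d = 3.96 gives A² = 0.001369, so A = 0.03700.

A ≈ 0.0370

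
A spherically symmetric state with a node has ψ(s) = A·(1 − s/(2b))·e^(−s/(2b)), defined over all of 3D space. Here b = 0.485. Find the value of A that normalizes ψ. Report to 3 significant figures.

A ≈ 0.591

The normalization condition is ∫|ψ|² 4πs² ds = 1 from 0 to ∞.
(Spherical symmetry: dV = 4πs² ds.)
Using ∫₀^∞ sⁿ e^(−αs) ds = n!/αⁿ⁺¹, ∫|ψ|² 4πs² ds = A²·(8·π·b^3).
Hence A² = 1/[8·π·b^3].
Substituting b = 0.485 gives A² = 0.3488, so A = 0.5906.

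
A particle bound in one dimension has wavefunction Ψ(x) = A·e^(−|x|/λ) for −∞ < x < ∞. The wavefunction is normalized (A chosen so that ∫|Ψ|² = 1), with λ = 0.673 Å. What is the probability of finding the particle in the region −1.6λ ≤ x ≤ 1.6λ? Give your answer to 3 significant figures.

|Ψ|² is the probability density, so P = ∫_{−1.6λ}^{1.6λ} |Ψ|² dx.
Since A² = 1/(λ), this is the region integral divided by the full normalization integral.
By symmetry take twice the x ≥ 0 contribution in numerator and denominator; the 2's cancel. Let u = x/λ; then A² and the length scale cancel, so P = ∫_{0}^{1.6} e^(-2·u) du ÷ ∫_{0}^{∞} e^(-2·u) du.
Using ∫ e^(-2·u) du = -e^(-2·u)/2, the numerator is 1/2 - e^(-16/5)/2 and the denominator is 1/2.
The result is P = 0.9592.

P ≈ 0.959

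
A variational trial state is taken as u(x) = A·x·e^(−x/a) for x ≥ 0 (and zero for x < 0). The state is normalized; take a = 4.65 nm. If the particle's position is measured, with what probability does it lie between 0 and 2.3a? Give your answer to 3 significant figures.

P ≈ 0.837

The probability is P = ∫ |u|² dx over [0, 2.3a].
The normalization integral ∫|u|²dx over the whole domain equals a^3/4·A², and A² cancels in the ratio.
Substituting t = x/a, A² and the length scale cancel in the ratio: P = ∫_{0}^{2.3} t^2·e^(-2·t) dt / ∫_{0}^{∞} t^2·e^(-2·t) dt.
With ∫ t^2·e^(-2·t) dt = -(2·t^2 + 2·t + 1)·e^(-2·t)/4 + C, the region integral is 1/4 - 809·e^(-23/5)/200 and the full one is 1/4.
The result is P = 0.8374.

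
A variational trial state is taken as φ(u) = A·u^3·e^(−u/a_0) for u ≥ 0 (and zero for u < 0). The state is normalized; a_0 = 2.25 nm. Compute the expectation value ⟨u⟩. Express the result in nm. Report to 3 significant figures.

⟨u⟩ ≈ 7.88 nm

By definition ⟨u⟩ = ∫ u |φ(u)|² du.
Since the A² factors cancel between numerator and denominator, ⟨u⟩ = 7·a_0/2.
Putting a_0 = 2.25 gives 7.875.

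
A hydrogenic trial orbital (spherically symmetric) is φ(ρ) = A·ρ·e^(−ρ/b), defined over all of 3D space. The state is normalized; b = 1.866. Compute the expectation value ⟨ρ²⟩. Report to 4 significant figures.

⟨ρ^2⟩ ≈ 26.11

The expectation value is the |φ|²-weighted average of ρ^2: ∫ ρ^2|φ|² 4πρ² dρ.
Evaluating both integrals, ⟨ρ²⟩ = 15·b^2/2.
Putting b = 1.866 gives 26.115.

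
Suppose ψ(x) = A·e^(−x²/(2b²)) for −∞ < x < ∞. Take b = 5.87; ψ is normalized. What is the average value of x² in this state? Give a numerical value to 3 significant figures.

⟨x^2⟩ ≈ 17.2

The expectation value is the |ψ|²-weighted average of x^2: ∫ x^2|ψ|² dx.
With ∫_{−∞}^{∞} x^(2m) e^(−αx²) dx = (2m−1)!!·√π / (2^m α^(m+1/2)), since the A² factors cancel between numerator and denominator, ⟨x²⟩ = b^2/2.
With b = 5.87, ⟨x^2⟩ = 17.23.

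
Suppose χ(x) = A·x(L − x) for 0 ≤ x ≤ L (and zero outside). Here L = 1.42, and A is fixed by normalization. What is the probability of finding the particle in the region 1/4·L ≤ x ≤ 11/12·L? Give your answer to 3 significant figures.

|χ|² is the probability density, so P = ∫_{1/4·L}^{11/12·L} |χ|² dx.
Since A² = 1/(L^5/30), this is the region integral divided by the full normalization integral.
Substituting u = x/L, A² and the length scale cancel in the ratio: P = ∫_{1/4}^{11/12} u^2·(1 - u)^2 du / ∫_{0}^{1} u^2·(1 - u)^2 du.
With ∫ u^2·(1 - u)^2 du = u^3·(6·u^2 - 15·u + 10)/30 + C, the region integral is ≈ 0.029713 and the full one is 1/30.
Taking the ratio, P = 4621/5184.

P ≈ 0.891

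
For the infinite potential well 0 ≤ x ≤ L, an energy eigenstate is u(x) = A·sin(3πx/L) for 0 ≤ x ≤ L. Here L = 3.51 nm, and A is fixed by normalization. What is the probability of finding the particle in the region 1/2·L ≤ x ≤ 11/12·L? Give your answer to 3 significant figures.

P ≈ 0.470

The probability is P = ∫ |u|² dx over [1/2·L, 11/12·L].
The normalization integral ∫|u|²dx over the whole domain equals L/2·A², and A² cancels in the ratio.
Let t = x/L; then A² and the length scale cancel, so P = ∫_{1/2}^{11/12} sin(3·π·t)^2 dt ÷ ∫_{0}^{1} sin(3·π·t)^2 dt.
Using ∫ sin(3·π·t)^2 dt = t/2 - sin(6·π·t)/(12·π), the numerator is 1/(12·π) + 5/24 and the denominator is 1/2.
Taking the ratio, P = (2 + 5·π)/(12·π).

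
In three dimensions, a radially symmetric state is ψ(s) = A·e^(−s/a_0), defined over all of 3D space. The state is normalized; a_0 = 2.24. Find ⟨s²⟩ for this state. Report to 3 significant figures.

By definition ⟨s²⟩ = ∫ s^2 |ψ(s)|² 4πs² ds.
Using ∫₀^∞ sⁿ e^(−αs) ds = n!/αⁿ⁺¹, the ratio of the moment integral to the normalization integral gives ⟨s²⟩ = 3·a_0^2.
Putting a_0 = 2.24 gives 15.05.

⟨s^2⟩ ≈ 15.1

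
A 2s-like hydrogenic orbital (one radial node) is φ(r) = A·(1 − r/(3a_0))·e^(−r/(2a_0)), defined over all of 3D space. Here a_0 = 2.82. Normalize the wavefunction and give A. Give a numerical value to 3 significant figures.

A ≈ 0.0730

Normalization requires ∫|φ|² 4πr² dr = 1, integrated from 0 to ∞.
With ∫₀^∞ r^4 e^(−αr) dr = 4!/α^5, ∫|φ|² 4πr² dr = A²·(8·π·a_0^3/3).
Setting this equal to 1 gives A² = 1/(8·π·a_0^3/3).
Substituting a_0 = 2.82 gives A² = 0.005323, so A = 0.07296.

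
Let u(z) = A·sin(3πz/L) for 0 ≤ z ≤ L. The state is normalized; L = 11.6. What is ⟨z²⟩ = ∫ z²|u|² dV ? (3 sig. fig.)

⟨z^2⟩ ≈ 44.1

The expectation value is the |u|²-weighted average of z^2: ∫ z^2|u|² dz.
The ratio of the moment integral to the normalization integral gives ⟨z²⟩ = -L^2/(18·π^2) + L^2/3.
With L = 11.6, ⟨z^2⟩ = 44.10.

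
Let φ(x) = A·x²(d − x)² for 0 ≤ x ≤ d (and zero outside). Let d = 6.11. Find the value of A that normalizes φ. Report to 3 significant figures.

A ≈ 0.00729

The normalization condition is ∫|φ|² dx = 1 from 0 to d.
With φ = A·x²(d − x)², the integral evaluates to A²·[d^9/630].
With d = 6.11: A² = 0.00005308 and A = 0.007286.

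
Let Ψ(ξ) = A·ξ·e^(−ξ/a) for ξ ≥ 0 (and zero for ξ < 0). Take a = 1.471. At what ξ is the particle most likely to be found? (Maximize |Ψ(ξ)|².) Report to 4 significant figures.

ξ ≈ 1.471

Differentiate |Ψ(ξ)|² with respect to ξ and set to zero.
This gives ξ = a.
With a = 1.471, the most probable position is 1.4710.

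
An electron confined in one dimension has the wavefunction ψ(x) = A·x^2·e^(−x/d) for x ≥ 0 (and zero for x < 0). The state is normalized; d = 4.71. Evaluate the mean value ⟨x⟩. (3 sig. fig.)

⟨x⟩ ≈ 11.8

⟨x⟩ = ∫ x |ψ|² dx over the full domain.
Recall ∫₀^∞ x^m e^(−x/β) dx = m!·β^(m+1), the ratio of the moment integral to the normalization integral gives ⟨x⟩ = 5·d/2.
Putting d = 4.71 gives 11.78.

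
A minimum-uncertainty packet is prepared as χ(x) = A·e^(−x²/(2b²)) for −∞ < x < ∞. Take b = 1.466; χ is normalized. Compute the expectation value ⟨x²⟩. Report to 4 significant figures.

By definition ⟨x²⟩ = ∫ x^2 |χ(x)|² dx.
Since the A² factors cancel between numerator and denominator, ⟨x²⟩ = b^2/2.
With b = 1.466, ⟨x^2⟩ = 1.0746.

⟨x^2⟩ ≈ 1.075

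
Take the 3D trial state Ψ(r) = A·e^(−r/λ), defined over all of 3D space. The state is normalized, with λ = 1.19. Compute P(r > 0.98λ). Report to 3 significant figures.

P ≈ 0.688

Integrate the radial probability density 4πr²|Ψ|² over r > 0.98λ.
Normalization gives A² = 1/(π·λ^3).
Substituting u = r/λ, A², 4π and the length scale all cancel in the ratio: P = ∫_{0.98}^{∞} u^2·e^(-2·u) du / ∫_{0}^{∞} u^2·e^(-2·u) du.
With ∫ u^2·e^(-2·u) du = -(2·u^2 + 2·u + 1)·e^(-2·u)/4 + C, the region integral is 6101·e^(-49/25)/5000 and the full one is 1/4.
This evaluates to P = 0.6875.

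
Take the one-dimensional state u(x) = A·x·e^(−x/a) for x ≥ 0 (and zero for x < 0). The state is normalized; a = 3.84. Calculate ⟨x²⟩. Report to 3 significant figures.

⟨x²⟩ = ∫ x^2 |u|² dx over the full domain.
Using ∫₀^∞ xⁿ e^(−αx) dx = n!/αⁿ⁺¹, the ratio of the moment integral to the normalization integral gives ⟨x²⟩ = 3·a^2.
Putting a = 3.84 gives 44.24.

⟨x^2⟩ ≈ 44.2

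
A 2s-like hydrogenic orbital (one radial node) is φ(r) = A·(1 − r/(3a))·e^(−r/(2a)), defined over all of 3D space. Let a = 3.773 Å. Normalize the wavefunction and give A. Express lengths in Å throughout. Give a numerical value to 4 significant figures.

A ≈ 0.04714 Å^(-3/2)

We need A² ∫|f|² 4πr² dr = 1, taking the integral from 0 to ∞.
(Spherical symmetry: dV = 4πr² dr.)
With φ = A·(1 − r/(3a))·e^(−r/(2a)), the integral evaluates to A²·[8·π·a^3/3].
Setting this equal to 1 gives A² = 1/(8·π·a^3/3).
Substituting a = 3.773 gives A² = 0.0022224, so A = 0.047142.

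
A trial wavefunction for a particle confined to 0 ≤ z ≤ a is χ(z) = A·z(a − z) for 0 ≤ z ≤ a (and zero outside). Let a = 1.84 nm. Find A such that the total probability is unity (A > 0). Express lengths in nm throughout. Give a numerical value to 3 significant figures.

A ≈ 1.19 nm^(-5/2)

We need A² ∫|f|² dz = 1, taking the integral from 0 to a.
∫|χ|² dz = A²·(a^5/30).
Substituting a = 1.84 gives A² = 1.422, so A = 1.193.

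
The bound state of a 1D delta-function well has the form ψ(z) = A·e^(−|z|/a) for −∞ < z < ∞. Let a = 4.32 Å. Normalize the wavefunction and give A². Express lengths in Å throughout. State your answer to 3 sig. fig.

A^2 ≈ 0.231 Å^(-1)

We need A² ∫|f|² dz = 1, taking the integral from −∞ to ∞.
With ∫₀^∞ z^0 e^(−αz) dz = 0!/α^1, carrying out the integral gives A² · a.
Plugging in a = 4.32 yields A = 0.4811.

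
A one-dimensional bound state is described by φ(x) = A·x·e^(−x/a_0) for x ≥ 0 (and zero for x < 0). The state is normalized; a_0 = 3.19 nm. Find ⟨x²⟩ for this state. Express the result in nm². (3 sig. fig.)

⟨x^2⟩ ≈ 30.5 nm^2

By definition ⟨x²⟩ = ∫ x^2 |φ(x)|² dx.
Using ∫₀^∞ xⁿ e^(−αx) dx = n!/αⁿ⁺¹, evaluating both integrals, ⟨x²⟩ = 3·a_0^2.
With a_0 = 3.19, ⟨x^2⟩ = 30.53.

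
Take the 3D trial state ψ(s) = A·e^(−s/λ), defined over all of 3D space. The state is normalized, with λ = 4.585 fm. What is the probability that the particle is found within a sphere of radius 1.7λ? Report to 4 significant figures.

P = ∫ |ψ|² 4πs² ds over s ≤ 1.7λ.
Normalization gives A² = 1/(π·λ^3).
In terms of u = s/λ (A², 4π and the length scale all cancel between numerator and denominator), P = [∫_{0}^{1.7} u^2·e^(-2·u) du] / [∫_{0}^{∞} u^2·e^(-2·u) du].
An antiderivative of u^2·e^(-2·u) is -(2·u^2 + 2·u + 1)·e^(-2·u)/4; evaluating from 0 to 1.7 gives 1/4 - 509·e^(-17/5)/200, while the full integral is 1/4.
Taking the ratio yields P = 0.66026.

P ≈ 0.6603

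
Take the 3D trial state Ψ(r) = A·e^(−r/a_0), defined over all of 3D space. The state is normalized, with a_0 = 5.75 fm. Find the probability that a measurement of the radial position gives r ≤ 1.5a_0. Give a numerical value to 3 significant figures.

P ≈ 0.577

P = ∫ |Ψ|² 4πr² dr over r ≤ 1.5a_0.
Normalization gives A² = 1/(π·a_0^3).
Substituting u = r/a_0, A², 4π and the length scale all cancel in the ratio: P = ∫_{0}^{1.5} u^2·e^(-2·u) du / ∫_{0}^{∞} u^2·e^(-2·u) du.
With ∫ u^2·e^(-2·u) du = -(2·u^2 + 2·u + 1)·e^(-2·u)/4 + C, the region integral is 1/4 - 17·e^(-3)/8 and the full one is 1/4.
This evaluates to P = 0.5768.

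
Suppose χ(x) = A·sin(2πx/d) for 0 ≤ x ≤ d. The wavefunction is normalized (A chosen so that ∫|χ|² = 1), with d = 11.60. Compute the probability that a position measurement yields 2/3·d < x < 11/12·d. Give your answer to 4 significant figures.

The probability is P = ∫ |χ|² dx over [2/3·d, 11/12·d].
Since A² = 1/(d/2), this is the region integral divided by the full normalization integral.
In terms of u = x/d (A² and the length scale cancel between numerator and denominator), P = [∫_{2/3}^{11/12} sin(2·π·u)^2 du] / [∫_{0}^{1} sin(2·π·u)^2 du].
Using ∫ sin(2·π·u)^2 du = u/2 - sin(4·π·u)/(8·π), the numerator is √(3)/(8·π) + 1/8 and the denominator is 1/2.
Evaluating gives P = (√(3) + π)/(4·π).

P ≈ 0.3878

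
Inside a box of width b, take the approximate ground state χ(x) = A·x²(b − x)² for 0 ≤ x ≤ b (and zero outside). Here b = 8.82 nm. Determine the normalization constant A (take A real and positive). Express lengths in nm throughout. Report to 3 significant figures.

Normalization requires ∫|χ|² dx = 1, integrated from 0 to b.
Expanding the polynomial and integrating term by term, carrying out the integral gives A² · b^9/630.
Plugging in b = 8.82 yields A = 0.001397.

A ≈ 0.00140 nm^(-9/2)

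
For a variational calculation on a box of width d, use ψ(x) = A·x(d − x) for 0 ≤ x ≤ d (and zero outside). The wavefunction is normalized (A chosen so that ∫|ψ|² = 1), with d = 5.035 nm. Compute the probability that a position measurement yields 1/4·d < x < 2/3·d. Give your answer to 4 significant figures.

|ψ|² is the probability density, so P = ∫_{1/4·d}^{2/3·d} |ψ|² dx.
Since A² = 1/(d^5/30), this is the region integral divided by the full normalization integral.
In terms of u = x/d (A² and the length scale cancel between numerator and denominator), P = [∫_{1/4}^{2/3} u^2·(1 - u)^2 du] / [∫_{0}^{1} u^2·(1 - u)^2 du].
Using ∫ u^2·(1 - u)^2 du = u^3·(6·u^2 - 15·u + 10)/30, the numerator is ≈ 0.0228869 and the denominator is 1/30.
The result is P = 0.68661.

P ≈ 0.6866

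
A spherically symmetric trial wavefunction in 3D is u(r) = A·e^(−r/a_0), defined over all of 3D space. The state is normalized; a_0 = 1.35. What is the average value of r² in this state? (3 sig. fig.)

By definition ⟨r²⟩ = ∫ r^2 |u(r)|² 4πr² dr.
The ratio of the moment integral to the normalization integral gives ⟨r²⟩ = 3·a_0^2.
With a_0 = 1.35, ⟨r^2⟩ = 5.468.

⟨r^2⟩ ≈ 5.47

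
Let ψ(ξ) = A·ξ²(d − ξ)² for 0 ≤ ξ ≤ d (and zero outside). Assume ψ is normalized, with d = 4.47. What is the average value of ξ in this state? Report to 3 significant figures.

By definition ⟨ξ⟩ = ∫ ξ |ψ(ξ)|² dξ.
The ratio of the moment integral to the normalization integral gives ⟨ξ⟩ = d/2.
Putting d = 4.47 gives 2.235.

⟨ξ⟩ ≈ 2.24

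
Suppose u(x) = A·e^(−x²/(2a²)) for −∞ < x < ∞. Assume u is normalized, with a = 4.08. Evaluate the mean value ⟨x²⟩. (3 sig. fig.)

The expectation value is the |u|²-weighted average of x^2: ∫ x^2|u|² dx.
Using the Gaussian integral ∫_{−∞}^{∞} e^(−αx²) dx = √(π/α), since the A² factors cancel between numerator and denominator, ⟨x²⟩ = a^2/2.
Putting a = 4.08 gives 8.323.

⟨x^2⟩ ≈ 8.32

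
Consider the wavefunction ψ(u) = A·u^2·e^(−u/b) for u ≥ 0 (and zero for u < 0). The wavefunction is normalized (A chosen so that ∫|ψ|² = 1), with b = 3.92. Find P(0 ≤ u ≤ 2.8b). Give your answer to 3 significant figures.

The probability is P = ∫ |ψ|² du over [0, 2.8b].
With A² fixed by ∫|ψ|² = 1, i.e. A² = (3·b^5/4)^(−1), substitute and integrate.
In terms of t = u/b (A² and the length scale cancel between numerator and denominator), P = [∫_{0}^{2.8} t^4·e^(-2·t) dt] / [∫_{0}^{∞} t^4·e^(-2·t) dt].
With ∫ t^4·e^(-2·t) dt = -(t^4/2 + t^3 + 3·t^2/2 + 3·t/2 + 3/4)·e^(-2·t) + C, the region integral is ≈ 0.49339 and the full one is 3/4.
The result is P = 0.6578.

P ≈ 0.658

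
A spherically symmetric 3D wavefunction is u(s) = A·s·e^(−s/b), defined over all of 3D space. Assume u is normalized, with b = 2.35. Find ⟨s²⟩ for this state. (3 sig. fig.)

By definition ⟨s²⟩ = ∫ s^2 |u(s)|² 4πs² ds.
With ∫₀^∞ s^6 e^(−αs) ds = 6!/α^7, since the A² factors cancel between numerator and denominator, ⟨s²⟩ = 15·b^2/2.
With b = 2.35, ⟨s^2⟩ = 41.42.

⟨s^2⟩ ≈ 41.4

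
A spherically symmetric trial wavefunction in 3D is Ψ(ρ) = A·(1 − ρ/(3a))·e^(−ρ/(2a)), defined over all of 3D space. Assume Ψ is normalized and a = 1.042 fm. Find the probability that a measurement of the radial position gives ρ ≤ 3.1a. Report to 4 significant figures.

P ≈ 0.3528

P = ∫ |Ψ|² 4πρ² dρ over ρ ≤ 3.1a.
The full normalization integral is A²·[8·π·a^3/3] = 1, fixing A².
Substituting u = ρ/a, A², 4π and the length scale all cancel in the ratio: P = ∫_{0}^{3.1} u^2·(1 - u/3)^2·e^(-u) du / ∫_{0}^{∞} u^2·(1 - u/3)^2·e^(-u) du.
Using ∫ u^2·(1 - u/3)^2·e^(-u) du = (-u^4 + 2·u^3 - 3·u^2 - 6·u - 6)·e^(-u)/9, the numerator is ≈ 0.235195 and the denominator is 2/3.
This evaluates to P = 0.35279.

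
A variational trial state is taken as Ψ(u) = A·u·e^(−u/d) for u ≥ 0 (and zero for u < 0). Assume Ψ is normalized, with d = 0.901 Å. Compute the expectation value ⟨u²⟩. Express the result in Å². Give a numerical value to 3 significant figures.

⟨u^2⟩ ≈ 2.44 Å^2

⟨u²⟩ = ∫ u^2 |Ψ|² du over the full domain.
Since the A² factors cancel between numerator and denominator, ⟨u²⟩ = 3·d^2.
With d = 0.901, ⟨u^2⟩ = 2.435.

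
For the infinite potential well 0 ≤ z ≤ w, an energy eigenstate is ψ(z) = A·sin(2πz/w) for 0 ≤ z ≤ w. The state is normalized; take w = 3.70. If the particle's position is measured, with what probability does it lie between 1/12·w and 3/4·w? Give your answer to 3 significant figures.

P ≈ 0.736

P = ∫_{1/12·w}^{3/4·w} |ψ(z)|² dz.
With A² fixed by ∫|ψ|² = 1, i.e. A² = (w/2)^(−1), substitute and integrate.
Substituting u = z/w, A² and the length scale cancel in the ratio: P = ∫_{1/12}^{3/4} sin(2·π·u)^2 du / ∫_{0}^{1} sin(2·π·u)^2 du.
An antiderivative of sin(2·π·u)^2 is u/2 - sin(4·π·u)/(8·π); evaluating from 1/12 to 3/4 gives √(3)/(16·π) + 1/3, while the full integral is 1/2.
This works out to P = √(3)/(8·π) + 2/3.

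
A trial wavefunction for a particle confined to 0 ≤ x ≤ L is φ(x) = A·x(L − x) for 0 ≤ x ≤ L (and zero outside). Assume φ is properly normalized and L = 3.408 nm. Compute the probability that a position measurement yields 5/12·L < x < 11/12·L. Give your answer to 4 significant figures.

P ≈ 0.6483

P = ∫_{5/12·L}^{11/12·L} |φ(x)|² dx.
The normalization integral ∫|φ|²dx over the whole domain equals L^5/30·A², and A² cancels in the ratio.
Let u = x/L; then A² and the length scale cancel, so P = ∫_{5/12}^{11/12} u^2·(1 - u)^2 du ÷ ∫_{0}^{1} u^2·(1 - u)^2 du.
With ∫ u^2·(1 - u)^2 du = u^3·(6·u^2 - 15·u + 10)/30 + C, the region integral is ≈ 0.0216098 and the full one is 1/30.
The result is P = 4481/6912.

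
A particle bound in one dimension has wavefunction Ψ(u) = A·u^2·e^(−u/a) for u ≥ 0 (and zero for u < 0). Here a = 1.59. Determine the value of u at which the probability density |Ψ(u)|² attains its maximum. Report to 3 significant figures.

Set d/du [|Ψ(u)|²] = 0 and solve for u > 0.
Solving yields u = 2·a.
With a = 1.59, the most probable position is 3.180.

u ≈ 3.18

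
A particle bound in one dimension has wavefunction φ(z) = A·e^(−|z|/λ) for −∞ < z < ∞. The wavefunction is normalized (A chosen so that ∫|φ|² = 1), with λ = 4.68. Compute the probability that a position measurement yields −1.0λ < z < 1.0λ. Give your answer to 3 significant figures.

P ≈ 0.865

|φ|² is the probability density, so P = ∫_{−1.0λ}^{1.0λ} |φ|² dz.
With A² fixed by ∫|φ|² = 1, i.e. A² = (λ)^(−1), substitute and integrate.
By symmetry take twice the z ≥ 0 contribution in numerator and denominator; the 2's cancel. In terms of u = z/λ (A² and the length scale cancel between numerator and denominator), P = [∫_{0}^{1.0} e^(-2·u) du] / [∫_{0}^{∞} e^(-2·u) du].
With ∫ e^(-2·u) du = -e^(-2·u)/2 + C, the region integral is 1/2 - e^(-2)/2 and the full one is 1/2.
The result is P = 0.8647.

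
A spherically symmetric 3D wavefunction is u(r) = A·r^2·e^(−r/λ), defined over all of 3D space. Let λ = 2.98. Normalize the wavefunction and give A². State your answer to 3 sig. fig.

We need A² ∫|f|² 4πr² dr = 1, taking the integral from 0 to ∞.
The angular integral contributes 4π, leaving ∫₀^∞ r²|u|² dr.
With ∫₀^∞ r^6 e^(−αr) dr = 6!/α^7, with u = A·r^2·e^(−r/λ), the integral evaluates to A²·[45·π·λ^7/2].
So A² = (45·π·λ^7/2)^(−1).
With λ = 2.98: A² = 0.000006779 and A = 0.002604.

A^2 ≈ 0.00000678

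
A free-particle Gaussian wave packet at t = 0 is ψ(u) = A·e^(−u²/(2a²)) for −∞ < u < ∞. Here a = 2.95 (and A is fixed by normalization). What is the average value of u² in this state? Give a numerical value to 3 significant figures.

⟨u^2⟩ ≈ 4.35

⟨u²⟩ = ∫ u^2 |ψ|² du over the full domain.
Evaluating both integrals, ⟨u²⟩ = a^2/2.
Putting a = 2.95 gives 4.351.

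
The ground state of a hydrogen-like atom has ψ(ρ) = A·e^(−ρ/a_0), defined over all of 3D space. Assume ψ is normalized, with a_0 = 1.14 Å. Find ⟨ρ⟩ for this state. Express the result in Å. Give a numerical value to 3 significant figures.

The expectation value is the |ψ|²-weighted average of ρ: ∫ ρ|ψ|² 4πρ² dρ.
The ratio of the moment integral to the normalization integral gives ⟨ρ⟩ = 3·a_0/2.
Putting a_0 = 1.14 gives 1.710.

⟨ρ⟩ ≈ 1.71 Å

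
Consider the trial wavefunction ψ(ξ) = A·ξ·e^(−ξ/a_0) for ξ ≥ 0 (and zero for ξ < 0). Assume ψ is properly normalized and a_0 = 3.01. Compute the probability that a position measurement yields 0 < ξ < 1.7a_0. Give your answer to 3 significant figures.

P = ∫_{0}^{1.7a_0} |ψ(ξ)|² dξ.
The normalization integral ∫|ψ|²dξ over the whole domain equals a_0^3/4·A², and A² cancels in the ratio.
Let u = ξ/a_0; then A² and the length scale cancel, so P = ∫_{0}^{1.7} u^2·e^(-2·u) du ÷ ∫_{0}^{∞} u^2·e^(-2·u) du.
With ∫ u^2·e^(-2·u) du = -(2·u^2 + 2·u + 1)·e^(-2·u)/4 + C, the region integral is 1/4 - 509·e^(-17/5)/200 and the full one is 1/4.
This works out to P = 0.6603.

P ≈ 0.660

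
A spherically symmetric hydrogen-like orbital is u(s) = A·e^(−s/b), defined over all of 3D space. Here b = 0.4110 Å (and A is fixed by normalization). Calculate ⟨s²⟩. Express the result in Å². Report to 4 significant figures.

⟨s^2⟩ ≈ 0.5068 Å^2

⟨s²⟩ = ∫ s^2 |u|² 4πs² ds over the full domain.
Since the A² factors cancel between numerator and denominator, ⟨s²⟩ = 3·b^2.
With b = 0.4110, ⟨s^2⟩ = 0.50676.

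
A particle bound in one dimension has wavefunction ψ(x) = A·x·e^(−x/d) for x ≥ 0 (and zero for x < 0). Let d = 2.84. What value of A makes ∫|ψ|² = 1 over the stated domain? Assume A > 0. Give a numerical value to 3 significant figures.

A ≈ 0.418

We need A² ∫|f|² dx = 1, taking the integral from 0 to ∞.
With ∫₀^∞ x^2 e^(−αx) dx = 2!/α^3, ∫|ψ|² dx = A²·(d^3/4).
Hence A² = 1/[d^3/4].
Substituting d = 2.84 gives A² = 0.1746, so A = 0.4179.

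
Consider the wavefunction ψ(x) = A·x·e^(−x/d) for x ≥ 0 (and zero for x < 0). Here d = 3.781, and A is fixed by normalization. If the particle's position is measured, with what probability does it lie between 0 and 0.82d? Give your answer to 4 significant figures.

The probability is P = ∫ |ψ|² dx over [0, 0.82d].
The normalization integral ∫|ψ|²dx over the whole domain equals d^3/4·A², and A² cancels in the ratio.
Substituting u = x/d, A² and the length scale cancel in the ratio: P = ∫_{0}^{0.82} u^2·e^(-2·u) du / ∫_{0}^{∞} u^2·e^(-2·u) du.
Using ∫ u^2·e^(-2·u) du = -(2·u^2 + 2·u + 1)·e^(-2·u)/4, the numerator is 1/4 - 4981·e^(-41/25)/5000 and the denominator is 1/4.
The result is P = 0.22703.

P ≈ 0.2270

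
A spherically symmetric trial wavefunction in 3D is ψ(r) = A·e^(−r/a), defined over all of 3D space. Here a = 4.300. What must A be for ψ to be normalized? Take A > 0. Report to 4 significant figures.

Normalization requires ∫|ψ|² 4πr² dr = 1, integrated from 0 to ∞.
(Spherical symmetry: dV = 4πr² dr.)
Recall ∫₀^∞ r^m e^(−r/β) dr = m!·β^(m+1), with ψ = A·e^(−r/a), the integral evaluates to A²·[π·a^3].
Substituting a = 4.300 gives A² = 0.0040035, so A = 0.063274.

A ≈ 0.06327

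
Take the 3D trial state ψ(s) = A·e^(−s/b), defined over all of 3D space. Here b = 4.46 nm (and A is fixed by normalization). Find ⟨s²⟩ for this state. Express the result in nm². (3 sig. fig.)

⟨s²⟩ = ∫ s^2 |ψ|² 4πs² ds over the full domain.
The ratio of the moment integral to the normalization integral gives ⟨s²⟩ = 3·b^2.
Putting b = 4.46 gives 59.67.

⟨s^2⟩ ≈ 59.7 nm^2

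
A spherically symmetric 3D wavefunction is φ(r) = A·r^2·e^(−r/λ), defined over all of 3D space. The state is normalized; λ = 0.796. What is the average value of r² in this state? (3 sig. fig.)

⟨r^2⟩ ≈ 8.87

The expectation value is the |φ|²-weighted average of r^2: ∫ r^2|φ|² 4πr² dr.
Using ∫₀^∞ rⁿ e^(−αr) dr = n!/αⁿ⁺¹, evaluating both integrals, ⟨r²⟩ = 14·λ^2.
With λ = 0.796, ⟨r^2⟩ = 8.871.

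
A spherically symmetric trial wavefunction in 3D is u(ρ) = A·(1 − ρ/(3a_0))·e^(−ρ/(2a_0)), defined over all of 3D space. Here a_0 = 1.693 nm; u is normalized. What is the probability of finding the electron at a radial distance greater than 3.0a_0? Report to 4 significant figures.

P = ∫ |u|² 4πρ² dρ over ρ > 3.0a_0.
The full normalization integral is A²·[8·π·a_0^3/3] = 1, fixing A².
In terms of t = ρ/a_0 (A², 4π and the length scale all cancel between numerator and denominator), P = [∫_{3.0}^{∞} t^2·(1 - t/3)^2·e^(-t) dt] / [∫_{0}^{∞} t^2·(1 - t/3)^2·e^(-t) dt].
With ∫ t^2·(1 - t/3)^2·e^(-t) dt = (-t^4 + 2·t^3 - 3·t^2 - 6·t - 6)·e^(-t)/9 + C, the region integral is 26·e^(-3)/3 and the full one is 2/3.
Taking the ratio yields P = 0.64723.

P ≈ 0.6472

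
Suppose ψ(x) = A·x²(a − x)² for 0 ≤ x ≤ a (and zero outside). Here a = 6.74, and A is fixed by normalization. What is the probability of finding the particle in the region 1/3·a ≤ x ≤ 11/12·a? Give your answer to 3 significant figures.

P ≈ 0.855

|ψ|² is the probability density, so P = ∫_{1/3·a}^{11/12·a} |ψ|² dx.
Since A² = 1/(a^9/630), this is the region integral divided by the full normalization integral.
In terms of u = x/a (A² and the length scale cancel between numerator and denominator), P = [∫_{1/3}^{11/12} u^4·(1 - u)^4 du] / [∫_{0}^{1} u^4·(1 - u)^4 du].
An antiderivative of u^4·(1 - u)^4 is u^5·(70·u^4 - 315·u^3 + 540·u^2 - 420·u + 126)/630; evaluating from 1/3 to 11/12 gives ≈ 0.0013568, while the full integral is 1/630.
The result is P = 0.8548.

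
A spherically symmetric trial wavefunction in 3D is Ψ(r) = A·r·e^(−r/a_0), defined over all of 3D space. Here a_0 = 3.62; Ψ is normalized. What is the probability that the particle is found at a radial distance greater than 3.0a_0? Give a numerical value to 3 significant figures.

P ≈ 0.285

With dV = 4πr²dr, the probability is ∫|Ψ|² dV over r > 3.0a_0.
A² is fixed by ∫₀^∞ 4πr²|Ψ|² dr = 1, i.e. A² = (3·π·a_0^5)^(−1).
In terms of u = r/a_0 (A², 4π and the length scale all cancel between numerator and denominator), P = [∫_{3.0}^{∞} u^4·e^(-2·u) du] / [∫_{0}^{∞} u^4·e^(-2·u) du].
Using ∫ u^4·e^(-2·u) du = -(u^4/2 + u^3 + 3·u^2/2 + 3·u/2 + 3/4)·e^(-2·u), the numerator is 345·e^(-6)/4 and the denominator is 3/4.
Taking the ratio yields P = 0.2851.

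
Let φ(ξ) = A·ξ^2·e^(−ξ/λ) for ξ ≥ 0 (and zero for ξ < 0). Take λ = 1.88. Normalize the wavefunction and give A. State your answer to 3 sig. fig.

The normalization condition is ∫|φ|² dξ = 1 from 0 to ∞.
With ∫₀^∞ ξ^4 e^(−αξ) dξ = 4!/α^5, ∫|φ|² dξ = A²·(3·λ^5/4).
Setting this equal to 1 gives A² = 1/(3·λ^5/4).
With λ = 1.88: A² = 0.05677 and A = 0.2383.

A ≈ 0.238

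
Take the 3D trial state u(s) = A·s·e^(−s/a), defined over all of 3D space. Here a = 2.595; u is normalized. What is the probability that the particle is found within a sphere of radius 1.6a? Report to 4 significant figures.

With dV = 4πs²ds, the probability is ∫|u|² dV over s ≤ 1.6a.
The full normalization integral is A²·[3·π·a^5] = 1, fixing A².
Let t = s/a; then A², 4π and the length scale all cancel, so P = ∫_{0}^{1.6} t^4·e^(-2·t) dt ÷ ∫_{0}^{∞} t^4·e^(-2·t) dt.
An antiderivative of t^4·e^(-2·t) is -(t^4/2 + t^3 + 3·t^2/2 + 3·t/2 + 3/4)·e^(-2·t); evaluating from 0 to 1.6 gives ≈ 0.164541, while the full integral is 3/4.
This evaluates to P = 0.21939.

P ≈ 0.2194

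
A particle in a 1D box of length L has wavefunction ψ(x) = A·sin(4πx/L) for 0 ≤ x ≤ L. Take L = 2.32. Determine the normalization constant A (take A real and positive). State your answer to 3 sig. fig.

The normalization condition is ∫|ψ|² dx = 1 from 0 to L.
Carrying out the integral gives A² · L/2.
Setting this equal to 1 gives A² = 1/(L/2).
Plugging in L = 2.32 yields A = 0.9285.

A ≈ 0.928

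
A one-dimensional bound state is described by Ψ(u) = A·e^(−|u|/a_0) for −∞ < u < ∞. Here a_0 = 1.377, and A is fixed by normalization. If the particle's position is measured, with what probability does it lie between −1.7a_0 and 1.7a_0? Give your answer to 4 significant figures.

|Ψ|² is the probability density, so P = ∫_{−1.7a_0}^{1.7a_0} |Ψ|² du.
Since A² = 1/(a_0), this is the region integral divided by the full normalization integral.
Both integrals are even about u = 0, so only the u ≥ 0 halves are needed (the factors of 2 cancel). In terms of t = u/a_0 (A² and the length scale cancel between numerator and denominator), P = [∫_{0}^{1.7} e^(-2·t) dt] / [∫_{0}^{∞} e^(-2·t) dt].
An antiderivative of e^(-2·t) is -e^(-2·t)/2; evaluating from 0 to 1.7 gives 1/2 - e^(-17/5)/2, while the full integral is 1/2.
Taking the ratio, P = 0.96663.

P ≈ 0.9666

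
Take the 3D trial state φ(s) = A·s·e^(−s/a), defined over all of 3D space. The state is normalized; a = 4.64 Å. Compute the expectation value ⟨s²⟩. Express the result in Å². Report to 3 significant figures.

⟨s²⟩ = ∫ s^2 |φ|² 4πs² ds over the full domain.
Recall ∫₀^∞ s^m e^(−s/β) ds = m!·β^(m+1), evaluating both integrals, ⟨s²⟩ = 15·a^2/2.
With a = 4.64, ⟨s^2⟩ = 161.5.

⟨s^2⟩ ≈ 161 Å^2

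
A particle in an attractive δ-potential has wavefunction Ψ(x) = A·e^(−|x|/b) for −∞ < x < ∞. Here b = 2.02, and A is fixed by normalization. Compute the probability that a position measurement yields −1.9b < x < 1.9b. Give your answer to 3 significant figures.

P ≈ 0.978

|Ψ|² is the probability density, so P = ∫_{−1.9b}^{1.9b} |Ψ|² dx.
With A² fixed by ∫|Ψ|² = 1, i.e. A² = (b)^(−1), substitute and integrate.
Both integrals are even about x = 0, so only the x ≥ 0 halves are needed (the factors of 2 cancel). In terms of u = x/b (A² and the length scale cancel between numerator and denominator), P = [∫_{0}^{1.9} e^(-2·u) du] / [∫_{0}^{∞} e^(-2·u) du].
With ∫ e^(-2·u) du = -e^(-2·u)/2 + C, the region integral is 1/2 - e^(-19/5)/2 and the full one is 1/2.
The result is P = 0.9776.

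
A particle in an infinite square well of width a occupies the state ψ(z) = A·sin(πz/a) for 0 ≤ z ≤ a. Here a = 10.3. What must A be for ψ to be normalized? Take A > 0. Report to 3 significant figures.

A ≈ 0.441

Require ∫ |ψ|² dz = 1 over the whole domain.
With ∫₀^a sin²(nπz/a) dz = a/2, carrying out the integral gives A² · a/2.
Setting this equal to 1 gives A² = 1/(a/2).
Plugging in a = 10.3 yields A = 0.4407.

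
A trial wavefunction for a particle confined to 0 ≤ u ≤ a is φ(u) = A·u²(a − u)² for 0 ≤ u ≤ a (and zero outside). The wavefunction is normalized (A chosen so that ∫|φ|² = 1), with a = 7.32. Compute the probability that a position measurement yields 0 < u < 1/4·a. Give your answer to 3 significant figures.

P = ∫_{0}^{1/4·a} |φ(u)|² du.
With A² fixed by ∫|φ|² = 1, i.e. A² = (a^9/630)^(−1), substitute and integrate.
In terms of t = u/a (A² and the length scale cancel between numerator and denominator), P = [∫_{0}^{1/4} t^4·(1 - t)^4 dt] / [∫_{0}^{1} t^4·(1 - t)^4 dt].
An antiderivative of t^4·(1 - t)^4 is t^5·(70·t^4 - 315·t^3 + 540·t^2 - 420·t + 126)/630; evaluating from 0 to 1/4 gives ≈ 0.000077662, while the full integral is 1/630.
This works out to P = 0.04893.

P ≈ 0.0489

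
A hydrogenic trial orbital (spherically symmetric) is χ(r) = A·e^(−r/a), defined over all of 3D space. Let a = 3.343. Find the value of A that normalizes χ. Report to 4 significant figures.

A ≈ 0.09230

We need A² ∫|f|² 4πr² dr = 1, taking the integral from 0 to ∞.
(Spherical symmetry: dV = 4πr² dr.)
With ∫₀^∞ r^2 e^(−αr) dr = 2!/α^3, the integral (without the A² prefactor) comes out to π·a^3.
So A² = (π·a^3)^(−1).
With a = 3.343: A² = 0.0085200 and A = 0.092304.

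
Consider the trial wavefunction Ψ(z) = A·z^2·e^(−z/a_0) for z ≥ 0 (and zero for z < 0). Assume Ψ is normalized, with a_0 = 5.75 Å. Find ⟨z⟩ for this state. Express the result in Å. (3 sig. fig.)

⟨z⟩ ≈ 14.4 Å

⟨z⟩ = ∫ z |Ψ|² dz over the full domain.
Using ∫₀^∞ zⁿ e^(−αz) dz = n!/αⁿ⁺¹, evaluating both integrals, ⟨z⟩ = 5·a_0/2.
Putting a_0 = 5.75 gives 14.38.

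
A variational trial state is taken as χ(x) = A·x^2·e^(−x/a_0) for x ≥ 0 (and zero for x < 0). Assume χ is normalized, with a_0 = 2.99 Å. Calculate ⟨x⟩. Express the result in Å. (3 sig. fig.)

⟨x⟩ ≈ 7.48 Å

⟨x⟩ = ∫ x |χ|² dx over the full domain.
The ratio of the moment integral to the normalization integral gives ⟨x⟩ = 5·a_0/2.
Putting a_0 = 2.99 gives 7.475.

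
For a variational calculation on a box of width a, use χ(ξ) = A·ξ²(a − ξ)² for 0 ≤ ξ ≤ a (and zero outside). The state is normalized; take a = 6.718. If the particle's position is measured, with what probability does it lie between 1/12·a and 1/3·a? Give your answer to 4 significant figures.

The probability is P = ∫ |χ|² dξ over [1/12·a, 1/3·a].
With A² fixed by ∫|χ|² = 1, i.e. A² = (a^9/630)^(−1), substitute and integrate.
Substituting u = ξ/a, A² and the length scale cancel in the ratio: P = ∫_{1/12}^{1/3} u^4·(1 - u)^4 du / ∫_{0}^{1} u^4·(1 - u)^4 du.
Using ∫ u^4·(1 - u)^4 du = u^5·(70·u^4 - 315·u^3 + 540·u^2 - 420·u + 126)/630, the numerator is ≈ 0.000229311 and the denominator is 1/630.
This works out to P = 0.14447.

P ≈ 0.1445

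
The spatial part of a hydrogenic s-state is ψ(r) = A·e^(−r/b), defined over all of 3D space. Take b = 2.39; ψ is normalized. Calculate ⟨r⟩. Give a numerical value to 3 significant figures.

The expectation value is the |ψ|²-weighted average of r: ∫ r|ψ|² 4πr² dr.
Evaluating both integrals, ⟨r⟩ = 3·b/2.
Putting b = 2.39 gives 3.585.

⟨r⟩ ≈ 3.59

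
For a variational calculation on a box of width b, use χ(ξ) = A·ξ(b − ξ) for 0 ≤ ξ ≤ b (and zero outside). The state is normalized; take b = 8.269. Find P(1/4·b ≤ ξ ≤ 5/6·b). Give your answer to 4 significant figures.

P ≈ 0.8610

|χ|² is the probability density, so P = ∫_{1/4·b}^{5/6·b} |χ|² dξ.
With A² fixed by ∫|χ|² = 1, i.e. A² = (b^5/30)^(−1), substitute and integrate.
In terms of u = ξ/b (A² and the length scale cancel between numerator and denominator), P = [∫_{1/4}^{5/6} u^2·(1 - u)^2 du] / [∫_{0}^{1} u^2·(1 - u)^2 du].
With ∫ u^2·(1 - u)^2 du = u^3·(6·u^2 - 15·u + 10)/30 + C, the region integral is ≈ 0.0286997 and the full one is 1/30.
This works out to P = 0.86099.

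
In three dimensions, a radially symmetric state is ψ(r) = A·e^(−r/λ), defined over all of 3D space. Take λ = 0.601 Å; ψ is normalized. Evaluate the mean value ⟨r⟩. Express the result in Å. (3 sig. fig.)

⟨r⟩ ≈ 0.902 Å

⟨r⟩ = ∫ r |ψ|² 4πr² dr over the full domain.
Since the A² factors cancel between numerator and denominator, ⟨r⟩ = 3·λ/2.
With λ = 0.601, ⟨r⟩ = 0.9015.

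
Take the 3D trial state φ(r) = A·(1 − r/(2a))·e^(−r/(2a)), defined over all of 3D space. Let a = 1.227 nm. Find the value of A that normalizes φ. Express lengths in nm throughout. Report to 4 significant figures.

Normalization requires ∫|φ|² 4πr² dr = 1, integrated from 0 to ∞.
(Spherical symmetry: dV = 4πr² dr.)
Using ∫₀^∞ rⁿ e^(−αr) dr = n!/αⁿ⁺¹, the integral (without the A² prefactor) comes out to 8·π·a^3.
Hence A² = 1/[8·π·a^3].
With a = 1.227: A² = 0.021539 and A = 0.14676.

A ≈ 0.1468 nm^(-3/2)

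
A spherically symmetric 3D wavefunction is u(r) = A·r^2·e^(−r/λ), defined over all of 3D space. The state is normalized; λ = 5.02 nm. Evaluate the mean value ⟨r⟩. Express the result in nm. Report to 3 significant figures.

The expectation value is the |u|²-weighted average of r: ∫ r|u|² 4πr² dr.
Since the A² factors cancel between numerator and denominator, ⟨r⟩ = 7·λ/2.
With λ = 5.02, ⟨r⟩ = 17.57.

⟨r⟩ ≈ 17.6 nm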